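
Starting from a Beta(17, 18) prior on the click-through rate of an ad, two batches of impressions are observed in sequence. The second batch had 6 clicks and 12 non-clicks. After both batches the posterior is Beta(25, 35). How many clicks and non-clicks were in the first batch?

2 clicks and 5 non-clicks

Sequential conjugate updates are equivalent to a single update on the pooled data, so total successes = posterior α − prior α and total failures = posterior β − prior β.
Total across both batches: 25−17=8 clicks, 35−18=17 non-clicks.
Subtract the second batch: 8−6=2 clicks and 17−12=5 non-clicks.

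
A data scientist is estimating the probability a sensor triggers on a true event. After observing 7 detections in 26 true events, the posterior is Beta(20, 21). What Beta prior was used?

Under Beta–binomial conjugacy the posterior parameters are (a+s, b+f).
So a = 20 − 7 = 13 and b = 21 − 19 = 2.

Beta(13, 2)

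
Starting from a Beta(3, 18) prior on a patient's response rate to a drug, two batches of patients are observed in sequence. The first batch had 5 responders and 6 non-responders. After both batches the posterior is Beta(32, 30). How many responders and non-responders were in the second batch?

Because Beta–binomial updating is additive in the counts, the combined data contributed (α_post−α_prior, β_post−β_prior) successes and failures.
Total across both batches: 32−3=29 responders, 30−18=12 non-responders.
Subtract the first batch: 29−5=24 responders and 12−6=6 non-responders.

24 responders and 6 non-responders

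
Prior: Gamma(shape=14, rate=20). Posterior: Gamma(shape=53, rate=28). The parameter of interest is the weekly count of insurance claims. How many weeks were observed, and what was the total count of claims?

Gamma–Poisson conjugacy: posterior shape = α + Σxᵢ, posterior rate = β + n.
Matching: Σxᵢ = 53 − 14 = 39 and n = 28 − 20 = 8.

n = 8 weeks with total 39 claims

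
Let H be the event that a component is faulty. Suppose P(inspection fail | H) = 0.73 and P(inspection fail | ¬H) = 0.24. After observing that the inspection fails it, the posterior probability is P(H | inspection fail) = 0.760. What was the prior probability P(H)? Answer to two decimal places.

Bayes' rule in odds form gives O(H|E) = O(H)·[P(E|H)/P(E|¬H)], hence O(H) = O(H|E)/LR.
Posterior odds = 0.760/(1−0.760) = 3.1667. LR = 0.73/0.24 = 3.0417.
Prior odds = 3.1667/3.0417 = 1.0411, so P(H) = 1.0411/(1+1.0411) ≈ 0.51.

P(H) = 0.51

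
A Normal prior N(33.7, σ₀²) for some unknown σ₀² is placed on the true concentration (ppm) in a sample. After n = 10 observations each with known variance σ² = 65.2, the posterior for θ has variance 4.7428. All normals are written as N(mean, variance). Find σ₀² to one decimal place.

σ₀² = 17.4

Posterior precision equals prior precision plus data precision: 1/σ_n² = 1/σ₀² + n/σ².
So 1/σ₀² = 1/4.7428 − 10/65.2 = 0.210846 − 0.153374 = 0.057472.
Hence σ₀² = 1/0.057472 ≈ 17.4.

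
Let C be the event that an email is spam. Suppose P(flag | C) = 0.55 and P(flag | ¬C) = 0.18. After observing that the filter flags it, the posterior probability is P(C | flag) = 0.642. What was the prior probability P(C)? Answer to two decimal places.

P(C) = 0.37

In odds form, posterior odds = prior odds × likelihood ratio, so prior odds = posterior odds ÷ LR.
Posterior odds = 0.642/(1−0.642) = 1.7933. LR = 0.55/0.18 = 3.0556.
Prior odds = 1.7933/3.0556 = 0.5869, so P(C) = 0.5869/(1+0.5869) ≈ 0.37.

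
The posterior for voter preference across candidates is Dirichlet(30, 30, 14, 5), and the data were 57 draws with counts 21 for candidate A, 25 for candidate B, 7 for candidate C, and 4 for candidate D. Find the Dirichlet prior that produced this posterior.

For a Dirichlet(α) prior with multinomial counts c, the posterior is Dirichlet(α + c) componentwise.
Subtract each count from the matching posterior parameter: 30−21=9, 30−25=5, 14−7=7, 5−4=1.

Dirichlet(9, 5, 7, 1)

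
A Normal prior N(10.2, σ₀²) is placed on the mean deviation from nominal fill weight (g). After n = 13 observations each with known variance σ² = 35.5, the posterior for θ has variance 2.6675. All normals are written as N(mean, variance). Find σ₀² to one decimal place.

σ₀² = 115.1

Posterior precision equals prior precision plus data precision: 1/σ_n² = 1/σ₀² + n/σ².
So 1/σ₀² = 1/2.6675 − 13/35.5 = 0.374883 − 0.366197 = 0.008686.
Hence σ₀² = 1/0.008686 ≈ 115.1.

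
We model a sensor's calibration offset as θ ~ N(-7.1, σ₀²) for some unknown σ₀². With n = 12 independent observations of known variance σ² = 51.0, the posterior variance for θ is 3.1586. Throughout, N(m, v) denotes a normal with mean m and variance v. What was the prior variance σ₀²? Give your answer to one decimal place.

Posterior precision equals prior precision plus data precision: 1/σ_n² = 1/σ₀² + n/σ².
So 1/σ₀² = 1/3.1586 − 12/51.0 = 0.316596 − 0.235294 = 0.081302.
Hence σ₀² = 1/0.081302 ≈ 12.3.

σ₀² = 12.3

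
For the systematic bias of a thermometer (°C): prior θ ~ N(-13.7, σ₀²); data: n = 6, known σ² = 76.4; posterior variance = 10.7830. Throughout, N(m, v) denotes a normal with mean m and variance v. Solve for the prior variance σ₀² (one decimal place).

σ₀² = 70.4

For the Normal–Normal model with known σ², precisions add: τ_n = τ₀ + n/σ².
So 1/σ₀² = 1/10.7830 − 6/76.4 = 0.092739 − 0.078534 = 0.014205.
Hence σ₀² = 1/0.014205 ≈ 70.4.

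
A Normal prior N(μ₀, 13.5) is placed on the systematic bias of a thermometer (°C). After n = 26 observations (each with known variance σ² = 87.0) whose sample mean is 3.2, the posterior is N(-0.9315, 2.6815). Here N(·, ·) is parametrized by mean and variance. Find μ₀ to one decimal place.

μ₀ = -17.6

With known observation variance, the Normal–Normal posterior has precision τ_n = τ₀ + n/σ² and mean μ_n = (τ₀μ₀ + (n/σ²)x̄)/τ_n.
Here τ₀ = 1/13.5 = 0.074074 and τ_data = 26/87.0 = 0.298851, so τ_n = 0.372925.
Rearranging for μ₀: μ₀ = (μ_n·τ_n − τ_data·x̄)/τ₀ = (-0.9315·0.372925 − 0.298851·3.2) / 0.074074 = -1.303703/0.074074 ≈ -17.6.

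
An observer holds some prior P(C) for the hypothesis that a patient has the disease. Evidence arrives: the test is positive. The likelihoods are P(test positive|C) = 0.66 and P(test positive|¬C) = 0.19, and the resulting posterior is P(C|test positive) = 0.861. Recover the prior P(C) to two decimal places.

P(C) = 0.64

Bayes' rule in odds form gives O(C|E) = O(C)·[P(E|C)/P(E|¬C)], hence O(C) = O(C|E)/LR.
Posterior odds = 0.861/(1−0.861) = 6.1942. LR = 0.66/0.19 = 3.4737.
Prior odds = 6.1942/3.4737 = 1.7832, so P(C) = 1.7832/(1+1.7832) ≈ 0.64.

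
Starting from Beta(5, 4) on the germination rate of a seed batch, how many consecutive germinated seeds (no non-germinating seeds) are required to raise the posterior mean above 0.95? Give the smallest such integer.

k = 72

After k germinated seeds and 0 non-germinating seeds the posterior is Beta(5+k, 4), with mean (5+k)/(5+4+k).
Set (5+k)/(9+k) > 0.95 and solve: k > (0.95·9 − 5)/(1 − 0.95) = 71.000.
The smallest integer exceeding 71.000 is 72, and checking k=72: (77)/(81) = 0.9506 > 0.95.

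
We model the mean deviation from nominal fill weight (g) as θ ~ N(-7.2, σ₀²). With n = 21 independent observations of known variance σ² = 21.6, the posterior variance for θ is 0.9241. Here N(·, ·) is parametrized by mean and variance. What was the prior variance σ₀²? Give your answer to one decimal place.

Posterior precision equals prior precision plus data precision: 1/σ_n² = 1/σ₀² + n/σ².
So 1/σ₀² = 1/0.9241 − 21/21.6 = 1.082134 − 0.972222 = 0.109912.
Hence σ₀² = 1/0.109912 ≈ 9.1.

σ₀² = 9.1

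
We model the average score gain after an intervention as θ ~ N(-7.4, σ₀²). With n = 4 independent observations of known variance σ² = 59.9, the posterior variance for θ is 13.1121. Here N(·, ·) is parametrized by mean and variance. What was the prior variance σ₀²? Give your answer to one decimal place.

For the Normal–Normal model with known σ², precisions add: τ_n = τ₀ + n/σ².
So 1/σ₀² = 1/13.1121 − 4/59.9 = 0.076265 − 0.066778 = 0.009487.
Hence σ₀² = 1/0.009487 ≈ 105.4.

σ₀² = 105.4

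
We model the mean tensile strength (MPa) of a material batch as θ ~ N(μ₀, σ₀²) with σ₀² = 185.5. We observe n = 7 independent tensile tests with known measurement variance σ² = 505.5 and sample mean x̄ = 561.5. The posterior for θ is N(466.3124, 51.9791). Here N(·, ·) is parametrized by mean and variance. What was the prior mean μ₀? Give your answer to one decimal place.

μ₀ = 221.8

With known observation variance, the Normal–Normal posterior has precision τ_n = τ₀ + n/σ² and mean μ_n = (τ₀μ₀ + (n/σ²)x̄)/τ_n.
Here τ₀ = 1/185.5 = 0.005391 and τ_data = 7/505.5 = 0.013848, so τ_n = 0.019239.
Rearranging for μ₀: μ₀ = (μ_n·τ_n − τ_data·x̄)/τ₀ = (466.3124·0.019239 − 0.013848·561.5) / 0.005391 = 1.195732/0.005391 ≈ 221.8.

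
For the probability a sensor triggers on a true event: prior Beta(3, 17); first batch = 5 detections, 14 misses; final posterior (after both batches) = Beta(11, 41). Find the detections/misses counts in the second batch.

Sequential conjugate updates are equivalent to a single update on the pooled data, so total successes = posterior α − prior α and total failures = posterior β − prior β.
Total across both batches: 11−3=8 detections, 41−17=24 misses.
Subtract the first batch: 8−5=3 detections and 24−14=10 misses.

3 detections and 10 misses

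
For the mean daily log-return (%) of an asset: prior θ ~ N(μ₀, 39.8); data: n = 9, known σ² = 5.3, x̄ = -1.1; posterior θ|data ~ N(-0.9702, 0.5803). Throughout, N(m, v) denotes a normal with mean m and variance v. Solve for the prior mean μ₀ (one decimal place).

μ₀ = 7.8

The posterior mean is a precision-weighted average: μ_n = (τ₀μ₀ + τ_data·x̄)/(τ₀+τ_data), with τ₀=1/σ₀² and τ_data=n/σ².
Here τ₀ = 1/39.8 = 0.025126 and τ_data = 9/5.3 = 1.698113, so τ_n = 1.723239.
Rearranging for μ₀: μ₀ = (μ_n·τ_n − τ_data·x̄)/τ₀ = (-0.9702·1.723239 − 1.698113·-1.1) / 0.025126 = 0.196038/0.025126 ≈ 7.8.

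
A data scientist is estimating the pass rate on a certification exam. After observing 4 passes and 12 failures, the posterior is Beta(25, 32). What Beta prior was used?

Beta(21, 20)

Beta is conjugate to the binomial likelihood: posterior = Beta(α+s, β+f).
So α = 25 − 4 = 21 and β = 32 − 12 = 20.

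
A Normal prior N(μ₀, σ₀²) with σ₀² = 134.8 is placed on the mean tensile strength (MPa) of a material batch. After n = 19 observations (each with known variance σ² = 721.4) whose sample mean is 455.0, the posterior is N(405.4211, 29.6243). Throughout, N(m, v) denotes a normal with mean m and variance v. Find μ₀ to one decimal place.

The posterior mean is a precision-weighted average: μ_n = (τ₀μ₀ + τ_data·x̄)/(τ₀+τ_data), with τ₀=1/σ₀² and τ_data=n/σ².
Here τ₀ = 1/134.8 = 0.007418 and τ_data = 19/721.4 = 0.026338, so τ_n = 0.033756.
Rearranging for μ₀: μ₀ = (μ_n·τ_n − τ_data·x̄)/τ₀ = (405.4211·0.033756 − 0.026338·455.0) / 0.007418 = 1.701605/0.007418 ≈ 229.4.

μ₀ = 229.4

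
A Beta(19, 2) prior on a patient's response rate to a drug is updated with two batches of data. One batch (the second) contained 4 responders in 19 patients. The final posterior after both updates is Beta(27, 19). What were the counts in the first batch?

4 responders and 2 non-responders

Because Beta–binomial updating is additive in the counts, the combined data contributed (α_post−α_prior, β_post−β_prior) successes and failures.
Total across both batches: 27−19=8 responders, 19−2=17 non-responders.
Subtract the second batch: 8−4=4 responders and 17−15=2 non-responders.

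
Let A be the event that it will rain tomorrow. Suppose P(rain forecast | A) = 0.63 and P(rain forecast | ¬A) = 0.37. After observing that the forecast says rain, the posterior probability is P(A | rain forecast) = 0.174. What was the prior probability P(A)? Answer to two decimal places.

In odds form, posterior odds = prior odds × likelihood ratio, so prior odds = posterior odds ÷ LR.
Posterior odds = 0.174/(1−0.174) = 0.2107. LR = 0.63/0.37 = 1.7027.
Prior odds = 0.2107/1.7027 = 0.1237, so P(A) = 0.1237/(1+0.1237) ≈ 0.11.

P(A) = 0.11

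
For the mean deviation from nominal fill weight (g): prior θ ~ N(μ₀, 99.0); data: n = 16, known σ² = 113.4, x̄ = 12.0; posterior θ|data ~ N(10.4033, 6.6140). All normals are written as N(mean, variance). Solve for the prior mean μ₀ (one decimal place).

The posterior mean is a precision-weighted average: μ_n = (τ₀μ₀ + τ_data·x̄)/(τ₀+τ_data), with τ₀=1/σ₀² and τ_data=n/σ².
Here τ₀ = 1/99.0 = 0.010101 and τ_data = 16/113.4 = 0.141093, so τ_n = 0.151194.
Rearranging for μ₀: μ₀ = (μ_n·τ_n − τ_data·x̄)/τ₀ = (10.4033·0.151194 − 0.141093·12.0) / 0.010101 = -0.120199/0.010101 ≈ -11.9.

μ₀ = -11.9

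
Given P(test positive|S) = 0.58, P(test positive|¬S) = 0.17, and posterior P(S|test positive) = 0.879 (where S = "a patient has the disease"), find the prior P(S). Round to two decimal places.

P(S) = 0.68

Bayes' rule in odds form gives O(S|E) = O(S)·[P(E|S)/P(E|¬S)], hence O(S) = O(S|E)/LR.
Posterior odds = 0.879/(1−0.879) = 7.2645. LR = 0.58/0.17 = 3.4118.
Prior odds = 7.2645/3.4118 = 2.1292, so P(S) = 2.1292/(1+2.1292) ≈ 0.68.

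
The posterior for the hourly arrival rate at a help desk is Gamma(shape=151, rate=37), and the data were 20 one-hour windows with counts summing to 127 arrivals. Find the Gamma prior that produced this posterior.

A Gamma(α, β) prior (rate parametrization) on a Poisson rate with n observations summing to S gives posterior Gamma(α+S, β+n).
So α = 151 − 127 = 24 and β = 37 − 20 = 17.

Gamma(shape=24, rate=17)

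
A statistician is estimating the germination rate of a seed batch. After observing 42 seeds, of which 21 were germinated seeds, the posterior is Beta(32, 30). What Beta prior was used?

Beta(11, 9)

Beta is conjugate to the binomial likelihood: posterior = Beta(α+s, β+f).
Subtract the data counts: 32−21=11, 30−21=9.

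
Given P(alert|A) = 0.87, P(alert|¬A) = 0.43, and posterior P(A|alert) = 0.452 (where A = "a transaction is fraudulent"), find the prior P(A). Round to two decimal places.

P(A) = 0.29

In odds form, posterior odds = prior odds × likelihood ratio, so prior odds = posterior odds ÷ LR.
Posterior odds = 0.452/(1−0.452) = 0.8248. LR = 0.87/0.43 = 2.0233.
Prior odds = 0.8248/2.0233 = 0.4077, so P(A) = 0.4077/(1+0.4077) ≈ 0.29.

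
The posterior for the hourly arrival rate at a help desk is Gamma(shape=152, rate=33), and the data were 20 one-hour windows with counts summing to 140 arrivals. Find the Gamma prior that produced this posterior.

Gamma–Poisson conjugacy: posterior shape = α + Σxᵢ, posterior rate = β + n.
So α = 152 − 140 = 12 and β = 33 − 20 = 13.

Gamma(shape=12, rate=13)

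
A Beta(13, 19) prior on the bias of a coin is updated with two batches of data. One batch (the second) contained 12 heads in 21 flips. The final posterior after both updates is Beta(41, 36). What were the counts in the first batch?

Sequential conjugate updates are equivalent to a single update on the pooled data, so total successes = posterior α − prior α and total failures = posterior β − prior β.
Total across both batches: 41−13=28 heads, 36−19=17 tails.
Subtract the second batch: 28−12=16 heads and 17−9=8 tails.

16 heads and 8 tails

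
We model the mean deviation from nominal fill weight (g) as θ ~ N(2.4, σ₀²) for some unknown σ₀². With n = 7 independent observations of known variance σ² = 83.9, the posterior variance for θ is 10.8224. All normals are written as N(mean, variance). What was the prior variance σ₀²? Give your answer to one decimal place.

σ₀² = 111.5

Posterior precision equals prior precision plus data precision: 1/σ_n² = 1/σ₀² + n/σ².
So 1/σ₀² = 1/10.8224 − 7/83.9 = 0.092401 − 0.083433 = 0.008968.
Hence σ₀² = 1/0.008968 ≈ 111.5.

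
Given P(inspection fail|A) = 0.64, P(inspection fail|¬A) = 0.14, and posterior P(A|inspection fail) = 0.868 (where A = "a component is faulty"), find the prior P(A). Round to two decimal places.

P(A) = 0.59

In odds form, posterior odds = prior odds × likelihood ratio, so prior odds = posterior odds ÷ LR.
Posterior odds = 0.868/(1−0.868) = 6.5758. LR = 0.64/0.14 = 4.5714.
Prior odds = 6.5758/4.5714 = 1.4385, so P(A) = 1.4385/(1+1.4385) ≈ 0.59.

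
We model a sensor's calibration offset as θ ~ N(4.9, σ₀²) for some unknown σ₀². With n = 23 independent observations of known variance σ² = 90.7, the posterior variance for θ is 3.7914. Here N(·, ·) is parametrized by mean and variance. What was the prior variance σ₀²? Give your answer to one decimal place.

For the Normal–Normal model with known σ², precisions add: τ_n = τ₀ + n/σ².
So 1/σ₀² = 1/3.7914 − 23/90.7 = 0.263755 − 0.253583 = 0.010172.
Hence σ₀² = 1/0.010172 ≈ 98.3.

σ₀² = 98.3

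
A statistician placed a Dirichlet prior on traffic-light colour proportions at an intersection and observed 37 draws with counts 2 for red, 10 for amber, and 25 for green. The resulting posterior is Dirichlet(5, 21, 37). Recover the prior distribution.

Dirichlet(3, 11, 12)

For a Dirichlet(α) prior with multinomial counts c, the posterior is Dirichlet(α + c) componentwise.
Subtract each count from the matching posterior parameter: 5−2=3, 21−10=11, 37−25=12.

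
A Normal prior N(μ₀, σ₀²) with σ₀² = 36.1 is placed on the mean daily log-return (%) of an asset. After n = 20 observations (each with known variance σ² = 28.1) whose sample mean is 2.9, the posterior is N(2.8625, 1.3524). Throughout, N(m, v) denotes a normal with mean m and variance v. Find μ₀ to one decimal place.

The posterior mean is a precision-weighted average: μ_n = (τ₀μ₀ + τ_data·x̄)/(τ₀+τ_data), with τ₀=1/σ₀² and τ_data=n/σ².
Here τ₀ = 1/36.1 = 0.027701 and τ_data = 20/28.1 = 0.711744, so τ_n = 0.739445.
Rearranging for μ₀: μ₀ = (μ_n·τ_n − τ_data·x̄)/τ₀ = (2.8625·0.739445 − 0.711744·2.9) / 0.027701 = 0.052604/0.027701 ≈ 1.9.

μ₀ = 1.9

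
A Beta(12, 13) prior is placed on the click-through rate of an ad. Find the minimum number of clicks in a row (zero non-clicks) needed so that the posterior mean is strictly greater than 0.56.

After k clicks and 0 non-clicks the posterior is Beta(12+k, 13), with mean (12+k)/(12+13+k).
Set (12+k)/(25+k) > 0.56 and solve: k > (0.56·25 − 12)/(1 − 0.56) = 4.545.
The smallest integer exceeding 4.545 is 5.

k = 5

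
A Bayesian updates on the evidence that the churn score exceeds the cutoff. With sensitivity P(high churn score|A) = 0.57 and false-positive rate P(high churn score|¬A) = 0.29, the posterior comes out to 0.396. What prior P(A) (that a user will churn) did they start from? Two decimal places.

P(A) = 0.25

In odds form, posterior odds = prior odds × likelihood ratio, so prior odds = posterior odds ÷ LR.
Posterior odds = 0.396/(1−0.396) = 0.6556. LR = 0.57/0.29 = 1.9655.
Prior odds = 0.6556/1.9655 = 0.3336, so P(A) = 0.3336/(1+0.3336) ≈ 0.25.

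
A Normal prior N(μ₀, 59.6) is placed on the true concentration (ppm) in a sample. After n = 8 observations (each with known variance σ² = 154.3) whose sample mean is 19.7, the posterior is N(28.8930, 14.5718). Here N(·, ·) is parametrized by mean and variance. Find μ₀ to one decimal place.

With known observation variance, the Normal–Normal posterior has precision τ_n = τ₀ + n/σ² and mean μ_n = (τ₀μ₀ + (n/σ²)x̄)/τ_n.
Here τ₀ = 1/59.6 = 0.016779 and τ_data = 8/154.3 = 0.051847, so τ_n = 0.068626.
Rearranging for μ₀: μ₀ = (μ_n·τ_n − τ_data·x̄)/τ₀ = (28.8930·0.068626 − 0.051847·19.7) / 0.016779 = 0.961425/0.016779 ≈ 57.3.

μ₀ = 57.3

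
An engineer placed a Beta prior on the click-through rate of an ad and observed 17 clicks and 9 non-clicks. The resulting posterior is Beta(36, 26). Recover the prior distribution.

Beta is conjugate to the binomial likelihood: posterior = Beta(α+s, β+f).
Subtract the data counts: 36−17=19, 26−9=17.

Beta(19, 17)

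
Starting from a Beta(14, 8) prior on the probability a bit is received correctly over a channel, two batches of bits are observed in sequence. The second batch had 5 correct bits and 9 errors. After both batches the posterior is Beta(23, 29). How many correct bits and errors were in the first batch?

Because Beta–binomial updating is additive in the counts, the combined data contributed (α_post−α_prior, β_post−β_prior) successes and failures.
Total across both batches: 23−14=9 correct bits, 29−8=21 errors.
Subtract the second batch: 9−5=4 correct bits and 21−9=12 errors.

4 correct bits and 12 errors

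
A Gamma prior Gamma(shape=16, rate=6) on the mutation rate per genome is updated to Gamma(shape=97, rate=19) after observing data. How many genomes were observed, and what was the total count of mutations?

n = 13 genomes with total 81 mutations

Gamma–Poisson conjugacy: posterior shape = α + Σxᵢ, posterior rate = β + n.
Matching: Σxᵢ = 97 − 16 = 81 and n = 19 − 6 = 13.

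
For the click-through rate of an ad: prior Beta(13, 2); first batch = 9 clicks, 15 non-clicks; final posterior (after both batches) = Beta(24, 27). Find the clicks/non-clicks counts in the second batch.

Because Beta–binomial updating is additive in the counts, the combined data contributed (α_post−α_prior, β_post−β_prior) successes and failures.
Total across both batches: 24−13=11 clicks, 27−2=25 non-clicks.
Subtract the first batch: 11−9=2 clicks and 25−15=10 non-clicks.

2 clicks and 10 non-clicks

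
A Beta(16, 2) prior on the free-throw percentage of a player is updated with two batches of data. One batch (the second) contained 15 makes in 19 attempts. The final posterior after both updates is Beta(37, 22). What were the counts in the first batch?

6 makes and 16 misses

Because Beta–binomial updating is additive in the counts, the combined data contributed (α_post−α_prior, β_post−β_prior) successes and failures.
Total across both batches: 37−16=21 makes, 22−2=20 misses.
Subtract the second batch: 21−15=6 makes and 20−4=16 misses.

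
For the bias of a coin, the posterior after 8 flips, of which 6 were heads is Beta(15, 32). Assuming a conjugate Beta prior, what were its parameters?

Beta is conjugate to the binomial likelihood: posterior = Beta(α+s, β+f).
So α = 15 − 6 = 9 and β = 32 − 2 = 30.

Beta(9, 30)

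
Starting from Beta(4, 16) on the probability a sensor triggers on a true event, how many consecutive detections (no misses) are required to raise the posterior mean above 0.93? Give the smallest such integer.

After k detections and 0 misses the posterior is Beta(4+k, 16), with mean (4+k)/(4+16+k).
Set (4+k)/(20+k) > 0.93 and solve: k > (0.93·20 − 4)/(1 − 0.93) = 208.571.
The smallest integer exceeding 208.571 is 209.

k = 209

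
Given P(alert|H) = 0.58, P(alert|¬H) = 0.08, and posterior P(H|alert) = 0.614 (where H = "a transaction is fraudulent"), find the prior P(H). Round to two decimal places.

P(H) = 0.18

Bayes' rule in odds form gives O(H|E) = O(H)·[P(E|H)/P(E|¬H)], hence O(H) = O(H|E)/LR.
Posterior odds = 0.614/(1−0.614) = 1.5907. LR = 0.58/0.08 = 7.2500.
Prior odds = 1.5907/7.2500 = 0.2194, so P(H) = 0.2194/(1+0.2194) ≈ 0.18.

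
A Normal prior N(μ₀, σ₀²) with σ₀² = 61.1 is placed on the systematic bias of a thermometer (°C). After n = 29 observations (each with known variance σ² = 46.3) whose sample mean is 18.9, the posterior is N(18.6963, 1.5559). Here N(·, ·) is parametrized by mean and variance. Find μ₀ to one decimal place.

With known observation variance, the Normal–Normal posterior has precision τ_n = τ₀ + n/σ² and mean μ_n = (τ₀μ₀ + (n/σ²)x̄)/τ_n.
Here τ₀ = 1/61.1 = 0.016367 and τ_data = 29/46.3 = 0.626350, so τ_n = 0.642717.
Rearranging for μ₀: μ₀ = (μ_n·τ_n − τ_data·x̄)/τ₀ = (18.6963·0.642717 − 0.626350·18.9) / 0.016367 = 0.178415/0.016367 ≈ 10.9.

μ₀ = 10.9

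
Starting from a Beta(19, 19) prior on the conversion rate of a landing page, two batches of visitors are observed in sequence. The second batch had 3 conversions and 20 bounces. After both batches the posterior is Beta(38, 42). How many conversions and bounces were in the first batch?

Sequential conjugate updates are equivalent to a single update on the pooled data, so total successes = posterior α − prior α and total failures = posterior β − prior β.
Total across both batches: 38−19=19 conversions, 42−19=23 bounces.
Subtract the second batch: 19−3=16 conversions and 23−20=3 bounces.

16 conversions and 3 bounces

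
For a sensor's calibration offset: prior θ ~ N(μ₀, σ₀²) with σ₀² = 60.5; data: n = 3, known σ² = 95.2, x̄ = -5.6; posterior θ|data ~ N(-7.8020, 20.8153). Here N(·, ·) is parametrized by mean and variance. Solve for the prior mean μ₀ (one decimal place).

The posterior mean is a precision-weighted average: μ_n = (τ₀μ₀ + τ_data·x̄)/(τ₀+τ_data), with τ₀=1/σ₀² and τ_data=n/σ².
Here τ₀ = 1/60.5 = 0.016529 and τ_data = 3/95.2 = 0.031513, so τ_n = 0.048042.
Rearranging for μ₀: μ₀ = (μ_n·τ_n − τ_data·x̄)/τ₀ = (-7.8020·0.048042 − 0.031513·-5.6) / 0.016529 = -0.198351/0.016529 ≈ -12.0.

μ₀ = -12.0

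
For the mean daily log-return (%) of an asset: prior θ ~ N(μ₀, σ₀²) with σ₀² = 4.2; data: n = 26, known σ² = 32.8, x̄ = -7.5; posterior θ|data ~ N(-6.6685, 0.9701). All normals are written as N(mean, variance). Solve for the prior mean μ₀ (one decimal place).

μ₀ = -3.9

With known observation variance, the Normal–Normal posterior has precision τ_n = τ₀ + n/σ² and mean μ_n = (τ₀μ₀ + (n/σ²)x̄)/τ_n.
Here τ₀ = 1/4.2 = 0.238095 and τ_data = 26/32.8 = 0.792683, so τ_n = 1.030778.
Rearranging for μ₀: μ₀ = (μ_n·τ_n − τ_data·x̄)/τ₀ = (-6.6685·1.030778 − 0.792683·-7.5) / 0.238095 = -0.928621/0.238095 ≈ -3.9.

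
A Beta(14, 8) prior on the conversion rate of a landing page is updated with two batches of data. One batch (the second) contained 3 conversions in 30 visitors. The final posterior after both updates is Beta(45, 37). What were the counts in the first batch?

Sequential conjugate updates are equivalent to a single update on the pooled data, so total successes = posterior α − prior α and total failures = posterior β − prior β.
Total across both batches: 45−14=31 conversions, 37−8=29 bounces.
Subtract the second batch: 31−3=28 conversions and 29−27=2 bounces.

28 conversions and 2 bounces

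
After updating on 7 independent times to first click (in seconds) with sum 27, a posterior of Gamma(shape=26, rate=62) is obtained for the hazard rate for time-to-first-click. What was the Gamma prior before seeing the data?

For an exponential likelihood with a Gamma(α, β) prior on the rate, n observations with total T give posterior Gamma(α+n, β+T).
So α = 26 − 7 = 19 and β = 62 − 27 = 35.

Gamma(shape=19, rate=35)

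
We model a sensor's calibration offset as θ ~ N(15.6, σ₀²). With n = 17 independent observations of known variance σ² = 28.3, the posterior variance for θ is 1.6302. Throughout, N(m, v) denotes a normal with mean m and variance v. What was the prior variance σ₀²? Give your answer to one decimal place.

σ₀² = 78.6

For the Normal–Normal model with known σ², precisions add: τ_n = τ₀ + n/σ².
So 1/σ₀² = 1/1.6302 − 17/28.3 = 0.613422 − 0.600707 = 0.012715.
Hence σ₀² = 1/0.012715 ≈ 78.6.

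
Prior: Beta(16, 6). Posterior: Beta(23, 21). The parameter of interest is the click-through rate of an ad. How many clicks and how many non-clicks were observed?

7 clicks and 15 non-clicks

Under Beta–binomial conjugacy the posterior parameters are (α+s, β+f).
Match parameters: s=23−16=7, f=21−6=15.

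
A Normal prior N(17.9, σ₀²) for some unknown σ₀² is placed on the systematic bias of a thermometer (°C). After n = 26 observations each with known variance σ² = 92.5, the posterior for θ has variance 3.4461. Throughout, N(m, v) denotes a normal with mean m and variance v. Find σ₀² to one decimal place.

Posterior precision equals prior precision plus data precision: 1/σ_n² = 1/σ₀² + n/σ².
So 1/σ₀² = 1/3.4461 − 26/92.5 = 0.290183 − 0.281081 = 0.009102.
Hence σ₀² = 1/0.009102 ≈ 109.9.

σ₀² = 109.9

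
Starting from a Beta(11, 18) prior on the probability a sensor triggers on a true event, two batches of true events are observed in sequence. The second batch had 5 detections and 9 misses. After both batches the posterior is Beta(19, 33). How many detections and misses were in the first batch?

Sequential conjugate updates are equivalent to a single update on the pooled data, so total successes = posterior α − prior α and total failures = posterior β − prior β.
Total across both batches: 19−11=8 detections, 33−18=15 misses.
Subtract the second batch: 8−5=3 detections and 15−9=6 misses.

3 detections and 6 misses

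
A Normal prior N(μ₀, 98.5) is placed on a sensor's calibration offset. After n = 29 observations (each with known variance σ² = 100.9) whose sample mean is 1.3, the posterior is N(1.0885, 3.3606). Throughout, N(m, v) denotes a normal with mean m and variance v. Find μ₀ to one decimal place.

The posterior mean is a precision-weighted average: μ_n = (τ₀μ₀ + τ_data·x̄)/(τ₀+τ_data), with τ₀=1/σ₀² and τ_data=n/σ².
Here τ₀ = 1/98.5 = 0.010152 and τ_data = 29/100.9 = 0.287413, so τ_n = 0.297565.
Rearranging for μ₀: μ₀ = (μ_n·τ_n − τ_data·x̄)/τ₀ = (1.0885·0.297565 − 0.287413·1.3) / 0.010152 = -0.049737/0.010152 ≈ -4.9.

μ₀ = -4.9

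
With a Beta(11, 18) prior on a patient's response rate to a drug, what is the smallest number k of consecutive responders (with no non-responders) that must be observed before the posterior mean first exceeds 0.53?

After k responders and 0 non-responders the posterior is Beta(11+k, 18), with mean (11+k)/(11+18+k).
Set (11+k)/(29+k) > 0.53 and solve: k > (0.53·29 − 11)/(1 − 0.53) = 9.298.
The smallest integer exceeding 9.298 is 10, and checking k=10: (21)/(39) = 0.5385 > 0.53.

k = 10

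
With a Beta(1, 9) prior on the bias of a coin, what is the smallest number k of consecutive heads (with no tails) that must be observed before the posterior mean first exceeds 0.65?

After k heads and 0 tails the posterior is Beta(1+k, 9), with mean (1+k)/(1+9+k).
Set (1+k)/(10+k) > 0.65 and solve: k > (0.65·10 − 1)/(1 − 0.65) = 15.714.
The smallest integer exceeding 15.714 is 16.

k = 16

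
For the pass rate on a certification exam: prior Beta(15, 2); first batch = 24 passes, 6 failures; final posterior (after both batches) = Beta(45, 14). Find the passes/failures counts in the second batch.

6 passes and 6 failures

Because Beta–binomial updating is additive in the counts, the combined data contributed (α_post−α_prior, β_post−β_prior) successes and failures.
Total across both batches: 45−15=30 passes, 14−2=12 failures.
Subtract the first batch: 30−24=6 passes and 12−6=6 failures.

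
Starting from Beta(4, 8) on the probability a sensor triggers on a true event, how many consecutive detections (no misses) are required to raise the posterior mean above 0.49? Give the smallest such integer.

k = 4

After k detections and 0 misses the posterior is Beta(4+k, 8), with mean (4+k)/(4+8+k).
Set (4+k)/(12+k) > 0.49 and solve: k > (0.49·12 − 4)/(1 − 0.49) = 3.686.
The smallest integer exceeding 3.686 is 4.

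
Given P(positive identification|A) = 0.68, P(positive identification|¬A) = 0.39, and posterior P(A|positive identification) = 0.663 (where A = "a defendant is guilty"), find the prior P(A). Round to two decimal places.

P(A) = 0.53

Bayes' rule in odds form gives O(A|E) = O(A)·[P(E|A)/P(E|¬A)], hence O(A) = O(A|E)/LR.
Posterior odds = 0.663/(1−0.663) = 1.9674. LR = 0.68/0.39 = 1.7436.
Prior odds = 1.9674/1.7436 = 1.1284, so P(A) = 1.1284/(1+1.1284) ≈ 0.53.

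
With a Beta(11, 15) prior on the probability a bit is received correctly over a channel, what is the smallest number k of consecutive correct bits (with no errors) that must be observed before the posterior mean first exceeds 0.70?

After k correct bits and 0 errors the posterior is Beta(11+k, 15), with mean (11+k)/(11+15+k).
Set (11+k)/(26+k) > 0.70 and solve: k > (0.70·26 − 11)/(1 − 0.70) = 24.000.
The smallest integer exceeding 24.000 is 25, and checking k=25: (36)/(51) = 0.7059 > 0.70.

k = 25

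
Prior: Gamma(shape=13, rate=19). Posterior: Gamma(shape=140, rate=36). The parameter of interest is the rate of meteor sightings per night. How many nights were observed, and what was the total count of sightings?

n = 17 nights with total 127 sightings

Gamma–Poisson conjugacy: posterior shape = α + Σxᵢ, posterior rate = β + n.
Matching: Σxᵢ = 140 − 13 = 127 and n = 36 − 19 = 17.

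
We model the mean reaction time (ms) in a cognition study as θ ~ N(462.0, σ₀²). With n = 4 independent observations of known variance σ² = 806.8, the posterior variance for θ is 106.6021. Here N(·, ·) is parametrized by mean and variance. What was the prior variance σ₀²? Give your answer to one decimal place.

σ₀² = 226.1

Posterior precision equals prior precision plus data precision: 1/σ_n² = 1/σ₀² + n/σ².
So 1/σ₀² = 1/106.6021 − 4/806.8 = 0.009381 − 0.004958 = 0.004423.
Hence σ₀² = 1/0.004423 ≈ 226.1.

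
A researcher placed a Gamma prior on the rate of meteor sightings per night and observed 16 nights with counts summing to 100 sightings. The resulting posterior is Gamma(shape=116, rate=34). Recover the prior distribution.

Gamma(shape=16, rate=18)

A Gamma(α, β) prior (rate parametrization) on a Poisson rate with n observations summing to S gives posterior Gamma(α+S, β+n).
So α = 116 − 100 = 16 and β = 34 − 16 = 18.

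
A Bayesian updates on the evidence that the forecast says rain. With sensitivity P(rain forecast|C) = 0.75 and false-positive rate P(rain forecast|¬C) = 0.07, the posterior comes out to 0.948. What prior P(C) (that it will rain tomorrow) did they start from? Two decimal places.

In odds form, posterior odds = prior odds × likelihood ratio, so prior odds = posterior odds ÷ LR.
Posterior odds = 0.948/(1−0.948) = 18.2308. LR = 0.75/0.07 = 10.7143.
Prior odds = 18.2308/10.7143 = 1.7015, so P(C) = 1.7015/(1+1.7015) ≈ 0.63.

P(C) = 0.63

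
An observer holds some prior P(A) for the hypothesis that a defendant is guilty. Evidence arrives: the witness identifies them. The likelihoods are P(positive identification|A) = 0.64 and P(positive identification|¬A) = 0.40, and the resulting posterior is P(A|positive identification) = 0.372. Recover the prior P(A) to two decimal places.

Bayes' rule in odds form gives O(A|E) = O(A)·[P(E|A)/P(E|¬A)], hence O(A) = O(A|E)/LR.
Posterior odds = 0.372/(1−0.372) = 0.5924. LR = 0.64/0.40 = 1.6000.
Prior odds = 0.5924/1.6000 = 0.3703, so P(A) = 0.3703/(1+0.3703) ≈ 0.27.

P(A) = 0.27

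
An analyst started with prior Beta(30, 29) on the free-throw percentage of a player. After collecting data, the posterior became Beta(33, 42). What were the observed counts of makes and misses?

A Beta(α, β) prior with s successes and f failures in binomial data gives a Beta(α+s, β+f) posterior.
Match parameters: s=33−30=3, f=42−29=13.

3 makes and 13 misses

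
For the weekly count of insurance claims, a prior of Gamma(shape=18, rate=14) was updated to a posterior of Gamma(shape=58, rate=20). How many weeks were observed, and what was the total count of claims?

A Gamma(α, β) prior (rate parametrization) on a Poisson rate with n observations summing to S gives posterior Gamma(α+S, β+n).
Matching: Σxᵢ = 58 − 18 = 40 and n = 20 − 14 = 6.

n = 6 weeks with total 40 claims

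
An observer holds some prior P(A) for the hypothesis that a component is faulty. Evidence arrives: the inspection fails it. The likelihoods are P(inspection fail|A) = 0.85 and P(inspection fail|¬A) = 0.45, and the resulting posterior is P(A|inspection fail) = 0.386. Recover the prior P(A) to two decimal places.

P(A) = 0.25

Bayes' rule in odds form gives O(A|E) = O(A)·[P(E|A)/P(E|¬A)], hence O(A) = O(A|E)/LR.
Posterior odds = 0.386/(1−0.386) = 0.6287. LR = 0.85/0.45 = 1.8889.
Prior odds = 0.6287/1.8889 = 0.3328, so P(A) = 0.3328/(1+0.3328) ≈ 0.25.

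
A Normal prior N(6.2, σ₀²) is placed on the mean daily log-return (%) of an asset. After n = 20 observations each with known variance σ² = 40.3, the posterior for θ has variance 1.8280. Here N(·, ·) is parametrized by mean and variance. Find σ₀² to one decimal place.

For the Normal–Normal model with known σ², precisions add: τ_n = τ₀ + n/σ².
So 1/σ₀² = 1/1.8280 − 20/40.3 = 0.547046 − 0.496278 = 0.050768.
Hence σ₀² = 1/0.050768 ≈ 19.7.

σ₀² = 19.7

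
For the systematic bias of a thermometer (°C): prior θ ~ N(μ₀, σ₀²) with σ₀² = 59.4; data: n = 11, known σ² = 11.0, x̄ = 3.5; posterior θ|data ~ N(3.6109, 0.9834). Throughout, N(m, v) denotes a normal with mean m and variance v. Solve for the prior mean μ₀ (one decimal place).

The posterior mean is a precision-weighted average: μ_n = (τ₀μ₀ + τ_data·x̄)/(τ₀+τ_data), with τ₀=1/σ₀² and τ_data=n/σ².
Here τ₀ = 1/59.4 = 0.016835 and τ_data = 11/11.0 = 1.000000, so τ_n = 1.016835.
Rearranging for μ₀: μ₀ = (μ_n·τ_n − τ_data·x̄)/τ₀ = (3.6109·1.016835 − 1.000000·3.5) / 0.016835 = 0.171690/0.016835 ≈ 10.2.

μ₀ = 10.2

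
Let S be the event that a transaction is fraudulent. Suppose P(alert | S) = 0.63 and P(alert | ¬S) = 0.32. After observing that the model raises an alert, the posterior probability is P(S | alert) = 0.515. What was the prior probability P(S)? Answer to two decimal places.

In odds form, posterior odds = prior odds × likelihood ratio, so prior odds = posterior odds ÷ LR.
Posterior odds = 0.515/(1−0.515) = 1.0619. LR = 0.63/0.32 = 1.9688.
Prior odds = 1.0619/1.9688 = 0.5394, so P(S) = 0.5394/(1+0.5394) ≈ 0.35.

P(S) = 0.35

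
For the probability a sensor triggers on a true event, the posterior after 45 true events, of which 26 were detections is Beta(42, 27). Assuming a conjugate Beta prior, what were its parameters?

A Beta(a, b) prior with s successes and f failures in binomial data gives a Beta(a+s, b+f) posterior.
Subtract the data counts: 42−26=16, 27−19=8.

Beta(16, 8)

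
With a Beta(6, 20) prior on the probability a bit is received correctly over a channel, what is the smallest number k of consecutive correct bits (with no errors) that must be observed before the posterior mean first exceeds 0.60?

k = 25

After k correct bits and 0 errors the posterior is Beta(6+k, 20), with mean (6+k)/(6+20+k).
Set (6+k)/(26+k) > 0.60 and solve: k > (0.60·26 − 6)/(1 − 0.60) = 24.000.
The smallest integer exceeding 24.000 is 25.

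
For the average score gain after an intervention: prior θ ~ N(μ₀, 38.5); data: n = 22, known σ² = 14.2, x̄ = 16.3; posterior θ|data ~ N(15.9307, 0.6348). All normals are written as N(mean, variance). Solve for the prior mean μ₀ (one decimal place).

μ₀ = -6.1

With known observation variance, the Normal–Normal posterior has precision τ_n = τ₀ + n/σ² and mean μ_n = (τ₀μ₀ + (n/σ²)x̄)/τ_n.
Here τ₀ = 1/38.5 = 0.025974 and τ_data = 22/14.2 = 1.549296, so τ_n = 1.575270.
Rearranging for μ₀: μ₀ = (μ_n·τ_n − τ_data·x̄)/τ₀ = (15.9307·1.575270 − 1.549296·16.3) / 0.025974 = -0.158371/0.025974 ≈ -6.1.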